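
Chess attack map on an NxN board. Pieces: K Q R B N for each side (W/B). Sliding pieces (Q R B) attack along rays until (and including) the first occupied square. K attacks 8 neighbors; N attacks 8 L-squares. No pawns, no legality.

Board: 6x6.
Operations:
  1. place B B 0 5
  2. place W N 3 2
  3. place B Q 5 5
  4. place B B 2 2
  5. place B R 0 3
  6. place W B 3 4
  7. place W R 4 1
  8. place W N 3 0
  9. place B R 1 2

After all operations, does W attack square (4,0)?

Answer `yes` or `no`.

Op 1: place BB@(0,5)
Op 2: place WN@(3,2)
Op 3: place BQ@(5,5)
Op 4: place BB@(2,2)
Op 5: place BR@(0,3)
Op 6: place WB@(3,4)
Op 7: place WR@(4,1)
Op 8: place WN@(3,0)
Op 9: place BR@(1,2)
Per-piece attacks for W:
  WN@(3,0): attacks (4,2) (5,1) (2,2) (1,1)
  WN@(3,2): attacks (4,4) (5,3) (2,4) (1,3) (4,0) (5,1) (2,0) (1,1)
  WB@(3,4): attacks (4,5) (4,3) (5,2) (2,5) (2,3) (1,2) [ray(-1,-1) blocked at (1,2)]
  WR@(4,1): attacks (4,2) (4,3) (4,4) (4,5) (4,0) (5,1) (3,1) (2,1) (1,1) (0,1)
W attacks (4,0): yes

Answer: yes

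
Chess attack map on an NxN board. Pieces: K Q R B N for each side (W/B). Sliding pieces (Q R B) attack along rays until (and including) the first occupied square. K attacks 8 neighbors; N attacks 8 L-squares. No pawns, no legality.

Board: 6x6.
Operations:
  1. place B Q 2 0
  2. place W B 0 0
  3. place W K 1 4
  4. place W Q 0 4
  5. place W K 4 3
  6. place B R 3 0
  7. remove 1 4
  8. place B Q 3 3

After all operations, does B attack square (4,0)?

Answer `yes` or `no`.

Op 1: place BQ@(2,0)
Op 2: place WB@(0,0)
Op 3: place WK@(1,4)
Op 4: place WQ@(0,4)
Op 5: place WK@(4,3)
Op 6: place BR@(3,0)
Op 7: remove (1,4)
Op 8: place BQ@(3,3)
Per-piece attacks for B:
  BQ@(2,0): attacks (2,1) (2,2) (2,3) (2,4) (2,5) (3,0) (1,0) (0,0) (3,1) (4,2) (5,3) (1,1) (0,2) [ray(1,0) blocked at (3,0); ray(-1,0) blocked at (0,0)]
  BR@(3,0): attacks (3,1) (3,2) (3,3) (4,0) (5,0) (2,0) [ray(0,1) blocked at (3,3); ray(-1,0) blocked at (2,0)]
  BQ@(3,3): attacks (3,4) (3,5) (3,2) (3,1) (3,0) (4,3) (2,3) (1,3) (0,3) (4,4) (5,5) (4,2) (5,1) (2,4) (1,5) (2,2) (1,1) (0,0) [ray(0,-1) blocked at (3,0); ray(1,0) blocked at (4,3); ray(-1,-1) blocked at (0,0)]
B attacks (4,0): yes

Answer: yes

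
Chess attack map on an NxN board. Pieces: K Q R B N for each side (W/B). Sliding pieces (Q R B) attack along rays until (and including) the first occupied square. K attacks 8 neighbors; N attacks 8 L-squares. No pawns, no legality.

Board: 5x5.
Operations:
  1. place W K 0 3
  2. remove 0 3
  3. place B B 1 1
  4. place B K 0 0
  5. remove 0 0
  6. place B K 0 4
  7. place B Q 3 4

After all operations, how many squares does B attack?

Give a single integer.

Answer: 18

Derivation:
Op 1: place WK@(0,3)
Op 2: remove (0,3)
Op 3: place BB@(1,1)
Op 4: place BK@(0,0)
Op 5: remove (0,0)
Op 6: place BK@(0,4)
Op 7: place BQ@(3,4)
Per-piece attacks for B:
  BK@(0,4): attacks (0,3) (1,4) (1,3)
  BB@(1,1): attacks (2,2) (3,3) (4,4) (2,0) (0,2) (0,0)
  BQ@(3,4): attacks (3,3) (3,2) (3,1) (3,0) (4,4) (2,4) (1,4) (0,4) (4,3) (2,3) (1,2) (0,1) [ray(-1,0) blocked at (0,4)]
Union (18 distinct): (0,0) (0,1) (0,2) (0,3) (0,4) (1,2) (1,3) (1,4) (2,0) (2,2) (2,3) (2,4) (3,0) (3,1) (3,2) (3,3) (4,3) (4,4)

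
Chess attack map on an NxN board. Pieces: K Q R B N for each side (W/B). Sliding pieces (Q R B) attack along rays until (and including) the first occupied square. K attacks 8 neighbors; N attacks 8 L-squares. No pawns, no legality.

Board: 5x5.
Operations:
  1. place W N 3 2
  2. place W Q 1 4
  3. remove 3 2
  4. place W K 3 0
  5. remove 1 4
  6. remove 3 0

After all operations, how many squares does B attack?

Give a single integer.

Op 1: place WN@(3,2)
Op 2: place WQ@(1,4)
Op 3: remove (3,2)
Op 4: place WK@(3,0)
Op 5: remove (1,4)
Op 6: remove (3,0)
Per-piece attacks for B:
Union (0 distinct): (none)

Answer: 0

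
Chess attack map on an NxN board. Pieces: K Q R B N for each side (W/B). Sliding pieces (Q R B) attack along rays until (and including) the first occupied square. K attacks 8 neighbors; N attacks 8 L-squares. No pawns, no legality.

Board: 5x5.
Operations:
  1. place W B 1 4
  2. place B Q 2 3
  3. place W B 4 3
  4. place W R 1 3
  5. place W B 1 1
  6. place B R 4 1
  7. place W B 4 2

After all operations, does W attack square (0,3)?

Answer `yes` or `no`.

Answer: yes

Derivation:
Op 1: place WB@(1,4)
Op 2: place BQ@(2,3)
Op 3: place WB@(4,3)
Op 4: place WR@(1,3)
Op 5: place WB@(1,1)
Op 6: place BR@(4,1)
Op 7: place WB@(4,2)
Per-piece attacks for W:
  WB@(1,1): attacks (2,2) (3,3) (4,4) (2,0) (0,2) (0,0)
  WR@(1,3): attacks (1,4) (1,2) (1,1) (2,3) (0,3) [ray(0,1) blocked at (1,4); ray(0,-1) blocked at (1,1); ray(1,0) blocked at (2,3)]
  WB@(1,4): attacks (2,3) (0,3) [ray(1,-1) blocked at (2,3)]
  WB@(4,2): attacks (3,3) (2,4) (3,1) (2,0)
  WB@(4,3): attacks (3,4) (3,2) (2,1) (1,0)
W attacks (0,3): yes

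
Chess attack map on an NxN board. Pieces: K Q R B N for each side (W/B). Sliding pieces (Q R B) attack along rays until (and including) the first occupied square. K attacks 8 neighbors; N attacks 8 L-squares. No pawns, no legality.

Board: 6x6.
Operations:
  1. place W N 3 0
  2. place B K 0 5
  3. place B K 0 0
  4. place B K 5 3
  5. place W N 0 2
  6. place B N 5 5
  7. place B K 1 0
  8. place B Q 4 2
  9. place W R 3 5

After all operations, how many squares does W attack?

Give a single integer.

Answer: 18

Derivation:
Op 1: place WN@(3,0)
Op 2: place BK@(0,5)
Op 3: place BK@(0,0)
Op 4: place BK@(5,3)
Op 5: place WN@(0,2)
Op 6: place BN@(5,5)
Op 7: place BK@(1,0)
Op 8: place BQ@(4,2)
Op 9: place WR@(3,5)
Per-piece attacks for W:
  WN@(0,2): attacks (1,4) (2,3) (1,0) (2,1)
  WN@(3,0): attacks (4,2) (5,1) (2,2) (1,1)
  WR@(3,5): attacks (3,4) (3,3) (3,2) (3,1) (3,0) (4,5) (5,5) (2,5) (1,5) (0,5) [ray(0,-1) blocked at (3,0); ray(1,0) blocked at (5,5); ray(-1,0) blocked at (0,5)]
Union (18 distinct): (0,5) (1,0) (1,1) (1,4) (1,5) (2,1) (2,2) (2,3) (2,5) (3,0) (3,1) (3,2) (3,3) (3,4) (4,2) (4,5) (5,1) (5,5)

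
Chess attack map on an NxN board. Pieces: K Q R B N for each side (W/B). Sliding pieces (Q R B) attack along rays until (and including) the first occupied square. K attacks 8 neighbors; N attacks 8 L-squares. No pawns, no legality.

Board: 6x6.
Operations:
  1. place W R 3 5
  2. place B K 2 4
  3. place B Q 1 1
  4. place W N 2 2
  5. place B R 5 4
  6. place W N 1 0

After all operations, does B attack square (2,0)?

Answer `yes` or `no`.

Op 1: place WR@(3,5)
Op 2: place BK@(2,4)
Op 3: place BQ@(1,1)
Op 4: place WN@(2,2)
Op 5: place BR@(5,4)
Op 6: place WN@(1,0)
Per-piece attacks for B:
  BQ@(1,1): attacks (1,2) (1,3) (1,4) (1,5) (1,0) (2,1) (3,1) (4,1) (5,1) (0,1) (2,2) (2,0) (0,2) (0,0) [ray(0,-1) blocked at (1,0); ray(1,1) blocked at (2,2)]
  BK@(2,4): attacks (2,5) (2,3) (3,4) (1,4) (3,5) (3,3) (1,5) (1,3)
  BR@(5,4): attacks (5,5) (5,3) (5,2) (5,1) (5,0) (4,4) (3,4) (2,4) [ray(-1,0) blocked at (2,4)]
B attacks (2,0): yes

Answer: yes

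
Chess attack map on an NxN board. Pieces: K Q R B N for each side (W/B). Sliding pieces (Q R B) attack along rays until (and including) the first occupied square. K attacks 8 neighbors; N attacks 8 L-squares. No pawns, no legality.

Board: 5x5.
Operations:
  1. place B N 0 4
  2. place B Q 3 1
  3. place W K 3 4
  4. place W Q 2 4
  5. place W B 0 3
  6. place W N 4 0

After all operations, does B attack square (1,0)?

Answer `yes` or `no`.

Answer: no

Derivation:
Op 1: place BN@(0,4)
Op 2: place BQ@(3,1)
Op 3: place WK@(3,4)
Op 4: place WQ@(2,4)
Op 5: place WB@(0,3)
Op 6: place WN@(4,0)
Per-piece attacks for B:
  BN@(0,4): attacks (1,2) (2,3)
  BQ@(3,1): attacks (3,2) (3,3) (3,4) (3,0) (4,1) (2,1) (1,1) (0,1) (4,2) (4,0) (2,2) (1,3) (0,4) (2,0) [ray(0,1) blocked at (3,4); ray(1,-1) blocked at (4,0); ray(-1,1) blocked at (0,4)]
B attacks (1,0): no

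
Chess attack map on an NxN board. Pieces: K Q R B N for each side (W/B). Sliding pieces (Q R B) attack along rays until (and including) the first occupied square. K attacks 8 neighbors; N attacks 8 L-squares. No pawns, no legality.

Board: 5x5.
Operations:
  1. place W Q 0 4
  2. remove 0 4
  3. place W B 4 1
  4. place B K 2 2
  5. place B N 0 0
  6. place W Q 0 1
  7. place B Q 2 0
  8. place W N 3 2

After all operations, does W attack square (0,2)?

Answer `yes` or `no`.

Op 1: place WQ@(0,4)
Op 2: remove (0,4)
Op 3: place WB@(4,1)
Op 4: place BK@(2,2)
Op 5: place BN@(0,0)
Op 6: place WQ@(0,1)
Op 7: place BQ@(2,0)
Op 8: place WN@(3,2)
Per-piece attacks for W:
  WQ@(0,1): attacks (0,2) (0,3) (0,4) (0,0) (1,1) (2,1) (3,1) (4,1) (1,2) (2,3) (3,4) (1,0) [ray(0,-1) blocked at (0,0); ray(1,0) blocked at (4,1)]
  WN@(3,2): attacks (4,4) (2,4) (1,3) (4,0) (2,0) (1,1)
  WB@(4,1): attacks (3,2) (3,0) [ray(-1,1) blocked at (3,2)]
W attacks (0,2): yes

Answer: yes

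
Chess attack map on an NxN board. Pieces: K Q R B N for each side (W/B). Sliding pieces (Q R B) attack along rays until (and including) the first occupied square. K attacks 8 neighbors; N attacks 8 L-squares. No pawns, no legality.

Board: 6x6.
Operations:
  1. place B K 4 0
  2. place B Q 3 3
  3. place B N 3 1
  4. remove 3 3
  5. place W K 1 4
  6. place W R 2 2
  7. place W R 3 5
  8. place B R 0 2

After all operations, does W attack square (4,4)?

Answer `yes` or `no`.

Op 1: place BK@(4,0)
Op 2: place BQ@(3,3)
Op 3: place BN@(3,1)
Op 4: remove (3,3)
Op 5: place WK@(1,4)
Op 6: place WR@(2,2)
Op 7: place WR@(3,5)
Op 8: place BR@(0,2)
Per-piece attacks for W:
  WK@(1,4): attacks (1,5) (1,3) (2,4) (0,4) (2,5) (2,3) (0,5) (0,3)
  WR@(2,2): attacks (2,3) (2,4) (2,5) (2,1) (2,0) (3,2) (4,2) (5,2) (1,2) (0,2) [ray(-1,0) blocked at (0,2)]
  WR@(3,5): attacks (3,4) (3,3) (3,2) (3,1) (4,5) (5,5) (2,5) (1,5) (0,5) [ray(0,-1) blocked at (3,1)]
W attacks (4,4): no

Answer: no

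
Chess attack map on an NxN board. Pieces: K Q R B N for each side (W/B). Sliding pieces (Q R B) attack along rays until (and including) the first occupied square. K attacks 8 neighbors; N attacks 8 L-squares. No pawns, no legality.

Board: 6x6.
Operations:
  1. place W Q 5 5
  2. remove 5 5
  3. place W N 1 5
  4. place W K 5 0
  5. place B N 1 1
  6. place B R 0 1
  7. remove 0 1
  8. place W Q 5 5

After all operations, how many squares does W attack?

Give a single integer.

Op 1: place WQ@(5,5)
Op 2: remove (5,5)
Op 3: place WN@(1,5)
Op 4: place WK@(5,0)
Op 5: place BN@(1,1)
Op 6: place BR@(0,1)
Op 7: remove (0,1)
Op 8: place WQ@(5,5)
Per-piece attacks for W:
  WN@(1,5): attacks (2,3) (3,4) (0,3)
  WK@(5,0): attacks (5,1) (4,0) (4,1)
  WQ@(5,5): attacks (5,4) (5,3) (5,2) (5,1) (5,0) (4,5) (3,5) (2,5) (1,5) (4,4) (3,3) (2,2) (1,1) [ray(0,-1) blocked at (5,0); ray(-1,0) blocked at (1,5); ray(-1,-1) blocked at (1,1)]
Union (18 distinct): (0,3) (1,1) (1,5) (2,2) (2,3) (2,5) (3,3) (3,4) (3,5) (4,0) (4,1) (4,4) (4,5) (5,0) (5,1) (5,2) (5,3) (5,4)

Answer: 18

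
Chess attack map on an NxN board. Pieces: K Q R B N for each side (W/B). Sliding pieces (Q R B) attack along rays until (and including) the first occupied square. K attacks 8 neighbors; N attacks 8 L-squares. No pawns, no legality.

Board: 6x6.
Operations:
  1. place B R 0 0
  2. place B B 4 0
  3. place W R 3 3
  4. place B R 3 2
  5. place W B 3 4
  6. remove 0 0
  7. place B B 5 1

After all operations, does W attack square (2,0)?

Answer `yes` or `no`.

Op 1: place BR@(0,0)
Op 2: place BB@(4,0)
Op 3: place WR@(3,3)
Op 4: place BR@(3,2)
Op 5: place WB@(3,4)
Op 6: remove (0,0)
Op 7: place BB@(5,1)
Per-piece attacks for W:
  WR@(3,3): attacks (3,4) (3,2) (4,3) (5,3) (2,3) (1,3) (0,3) [ray(0,1) blocked at (3,4); ray(0,-1) blocked at (3,2)]
  WB@(3,4): attacks (4,5) (4,3) (5,2) (2,5) (2,3) (1,2) (0,1)
W attacks (2,0): no

Answer: no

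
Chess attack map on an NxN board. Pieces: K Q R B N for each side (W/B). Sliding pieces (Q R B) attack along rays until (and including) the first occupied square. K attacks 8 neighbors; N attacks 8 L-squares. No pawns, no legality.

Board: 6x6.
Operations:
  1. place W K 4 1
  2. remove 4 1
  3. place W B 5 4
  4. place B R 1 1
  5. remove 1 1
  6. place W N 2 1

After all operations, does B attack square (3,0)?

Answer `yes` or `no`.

Answer: no

Derivation:
Op 1: place WK@(4,1)
Op 2: remove (4,1)
Op 3: place WB@(5,4)
Op 4: place BR@(1,1)
Op 5: remove (1,1)
Op 6: place WN@(2,1)
Per-piece attacks for B:
B attacks (3,0): no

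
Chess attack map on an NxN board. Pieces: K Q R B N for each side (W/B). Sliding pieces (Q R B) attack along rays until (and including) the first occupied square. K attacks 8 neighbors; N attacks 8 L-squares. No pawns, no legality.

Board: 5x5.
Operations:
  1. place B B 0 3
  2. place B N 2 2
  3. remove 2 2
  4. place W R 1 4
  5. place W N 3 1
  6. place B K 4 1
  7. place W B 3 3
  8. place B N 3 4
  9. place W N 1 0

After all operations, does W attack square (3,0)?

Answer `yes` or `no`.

Answer: no

Derivation:
Op 1: place BB@(0,3)
Op 2: place BN@(2,2)
Op 3: remove (2,2)
Op 4: place WR@(1,4)
Op 5: place WN@(3,1)
Op 6: place BK@(4,1)
Op 7: place WB@(3,3)
Op 8: place BN@(3,4)
Op 9: place WN@(1,0)
Per-piece attacks for W:
  WN@(1,0): attacks (2,2) (3,1) (0,2)
  WR@(1,4): attacks (1,3) (1,2) (1,1) (1,0) (2,4) (3,4) (0,4) [ray(0,-1) blocked at (1,0); ray(1,0) blocked at (3,4)]
  WN@(3,1): attacks (4,3) (2,3) (1,2) (1,0)
  WB@(3,3): attacks (4,4) (4,2) (2,4) (2,2) (1,1) (0,0)
W attacks (3,0): no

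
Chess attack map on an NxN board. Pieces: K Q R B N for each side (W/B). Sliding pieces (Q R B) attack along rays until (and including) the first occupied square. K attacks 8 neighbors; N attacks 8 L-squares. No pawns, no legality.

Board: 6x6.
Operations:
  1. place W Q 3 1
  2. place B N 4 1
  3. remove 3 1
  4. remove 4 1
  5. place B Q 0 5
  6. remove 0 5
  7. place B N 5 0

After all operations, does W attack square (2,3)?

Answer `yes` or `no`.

Op 1: place WQ@(3,1)
Op 2: place BN@(4,1)
Op 3: remove (3,1)
Op 4: remove (4,1)
Op 5: place BQ@(0,5)
Op 6: remove (0,5)
Op 7: place BN@(5,0)
Per-piece attacks for W:
W attacks (2,3): no

Answer: no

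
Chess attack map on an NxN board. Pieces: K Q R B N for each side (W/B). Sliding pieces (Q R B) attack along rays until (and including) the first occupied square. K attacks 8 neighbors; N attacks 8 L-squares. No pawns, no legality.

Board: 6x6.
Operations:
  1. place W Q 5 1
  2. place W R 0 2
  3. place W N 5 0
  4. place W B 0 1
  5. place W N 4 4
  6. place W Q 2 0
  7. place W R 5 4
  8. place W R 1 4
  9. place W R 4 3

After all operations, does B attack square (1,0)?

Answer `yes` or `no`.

Op 1: place WQ@(5,1)
Op 2: place WR@(0,2)
Op 3: place WN@(5,0)
Op 4: place WB@(0,1)
Op 5: place WN@(4,4)
Op 6: place WQ@(2,0)
Op 7: place WR@(5,4)
Op 8: place WR@(1,4)
Op 9: place WR@(4,3)
Per-piece attacks for B:
B attacks (1,0): no

Answer: no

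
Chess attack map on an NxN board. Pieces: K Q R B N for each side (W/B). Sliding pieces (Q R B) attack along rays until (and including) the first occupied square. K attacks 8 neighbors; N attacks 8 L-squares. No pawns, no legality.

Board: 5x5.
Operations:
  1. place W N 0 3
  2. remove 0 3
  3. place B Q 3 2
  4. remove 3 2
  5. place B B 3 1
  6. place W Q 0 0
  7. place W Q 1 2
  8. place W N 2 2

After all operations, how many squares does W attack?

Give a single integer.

Op 1: place WN@(0,3)
Op 2: remove (0,3)
Op 3: place BQ@(3,2)
Op 4: remove (3,2)
Op 5: place BB@(3,1)
Op 6: place WQ@(0,0)
Op 7: place WQ@(1,2)
Op 8: place WN@(2,2)
Per-piece attacks for W:
  WQ@(0,0): attacks (0,1) (0,2) (0,3) (0,4) (1,0) (2,0) (3,0) (4,0) (1,1) (2,2) [ray(1,1) blocked at (2,2)]
  WQ@(1,2): attacks (1,3) (1,4) (1,1) (1,0) (2,2) (0,2) (2,3) (3,4) (2,1) (3,0) (0,3) (0,1) [ray(1,0) blocked at (2,2)]
  WN@(2,2): attacks (3,4) (4,3) (1,4) (0,3) (3,0) (4,1) (1,0) (0,1)
Union (17 distinct): (0,1) (0,2) (0,3) (0,4) (1,0) (1,1) (1,3) (1,4) (2,0) (2,1) (2,2) (2,3) (3,0) (3,4) (4,0) (4,1) (4,3)

Answer: 17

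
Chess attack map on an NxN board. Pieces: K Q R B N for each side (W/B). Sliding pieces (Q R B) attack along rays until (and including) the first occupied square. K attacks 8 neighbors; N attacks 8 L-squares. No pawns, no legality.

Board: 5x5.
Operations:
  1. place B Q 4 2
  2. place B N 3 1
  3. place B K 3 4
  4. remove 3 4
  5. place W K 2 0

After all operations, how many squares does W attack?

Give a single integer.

Answer: 5

Derivation:
Op 1: place BQ@(4,2)
Op 2: place BN@(3,1)
Op 3: place BK@(3,4)
Op 4: remove (3,4)
Op 5: place WK@(2,0)
Per-piece attacks for W:
  WK@(2,0): attacks (2,1) (3,0) (1,0) (3,1) (1,1)
Union (5 distinct): (1,0) (1,1) (2,1) (3,0) (3,1)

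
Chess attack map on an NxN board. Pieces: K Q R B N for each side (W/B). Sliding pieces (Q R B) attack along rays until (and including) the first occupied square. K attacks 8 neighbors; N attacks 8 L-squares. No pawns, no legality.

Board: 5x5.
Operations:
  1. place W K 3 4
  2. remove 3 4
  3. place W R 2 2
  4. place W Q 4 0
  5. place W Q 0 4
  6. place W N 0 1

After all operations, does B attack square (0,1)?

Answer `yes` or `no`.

Op 1: place WK@(3,4)
Op 2: remove (3,4)
Op 3: place WR@(2,2)
Op 4: place WQ@(4,0)
Op 5: place WQ@(0,4)
Op 6: place WN@(0,1)
Per-piece attacks for B:
B attacks (0,1): no

Answer: no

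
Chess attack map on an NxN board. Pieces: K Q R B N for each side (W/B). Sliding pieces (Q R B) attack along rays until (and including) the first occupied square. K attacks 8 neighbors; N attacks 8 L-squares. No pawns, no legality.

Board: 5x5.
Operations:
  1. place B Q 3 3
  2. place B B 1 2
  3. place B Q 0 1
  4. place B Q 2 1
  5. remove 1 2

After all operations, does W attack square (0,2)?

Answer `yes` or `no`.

Op 1: place BQ@(3,3)
Op 2: place BB@(1,2)
Op 3: place BQ@(0,1)
Op 4: place BQ@(2,1)
Op 5: remove (1,2)
Per-piece attacks for W:
W attacks (0,2): no

Answer: no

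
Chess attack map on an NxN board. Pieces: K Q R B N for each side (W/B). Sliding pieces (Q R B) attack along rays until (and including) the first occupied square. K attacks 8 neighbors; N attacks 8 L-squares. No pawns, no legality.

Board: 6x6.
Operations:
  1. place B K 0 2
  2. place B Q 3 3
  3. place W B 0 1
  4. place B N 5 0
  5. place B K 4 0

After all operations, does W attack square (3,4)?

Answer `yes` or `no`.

Op 1: place BK@(0,2)
Op 2: place BQ@(3,3)
Op 3: place WB@(0,1)
Op 4: place BN@(5,0)
Op 5: place BK@(4,0)
Per-piece attacks for W:
  WB@(0,1): attacks (1,2) (2,3) (3,4) (4,5) (1,0)
W attacks (3,4): yes

Answer: yes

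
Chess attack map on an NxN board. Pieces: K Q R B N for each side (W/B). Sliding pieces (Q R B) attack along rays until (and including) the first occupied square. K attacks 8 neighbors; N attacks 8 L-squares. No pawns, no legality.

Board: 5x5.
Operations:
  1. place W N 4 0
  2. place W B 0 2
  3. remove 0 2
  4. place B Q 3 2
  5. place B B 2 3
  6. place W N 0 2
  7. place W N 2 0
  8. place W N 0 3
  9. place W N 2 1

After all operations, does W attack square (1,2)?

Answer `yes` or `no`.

Answer: yes

Derivation:
Op 1: place WN@(4,0)
Op 2: place WB@(0,2)
Op 3: remove (0,2)
Op 4: place BQ@(3,2)
Op 5: place BB@(2,3)
Op 6: place WN@(0,2)
Op 7: place WN@(2,0)
Op 8: place WN@(0,3)
Op 9: place WN@(2,1)
Per-piece attacks for W:
  WN@(0,2): attacks (1,4) (2,3) (1,0) (2,1)
  WN@(0,3): attacks (2,4) (1,1) (2,2)
  WN@(2,0): attacks (3,2) (4,1) (1,2) (0,1)
  WN@(2,1): attacks (3,3) (4,2) (1,3) (0,2) (4,0) (0,0)
  WN@(4,0): attacks (3,2) (2,1)
W attacks (1,2): yes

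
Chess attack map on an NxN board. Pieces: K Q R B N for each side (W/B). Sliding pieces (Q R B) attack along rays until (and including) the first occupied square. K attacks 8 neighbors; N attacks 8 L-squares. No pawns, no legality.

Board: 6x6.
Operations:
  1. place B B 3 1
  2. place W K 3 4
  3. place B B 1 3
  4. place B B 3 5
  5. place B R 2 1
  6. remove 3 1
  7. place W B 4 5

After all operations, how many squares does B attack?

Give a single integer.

Op 1: place BB@(3,1)
Op 2: place WK@(3,4)
Op 3: place BB@(1,3)
Op 4: place BB@(3,5)
Op 5: place BR@(2,1)
Op 6: remove (3,1)
Op 7: place WB@(4,5)
Per-piece attacks for B:
  BB@(1,3): attacks (2,4) (3,5) (2,2) (3,1) (4,0) (0,4) (0,2) [ray(1,1) blocked at (3,5)]
  BR@(2,1): attacks (2,2) (2,3) (2,4) (2,5) (2,0) (3,1) (4,1) (5,1) (1,1) (0,1)
  BB@(3,5): attacks (4,4) (5,3) (2,4) (1,3) [ray(-1,-1) blocked at (1,3)]
Union (17 distinct): (0,1) (0,2) (0,4) (1,1) (1,3) (2,0) (2,2) (2,3) (2,4) (2,5) (3,1) (3,5) (4,0) (4,1) (4,4) (5,1) (5,3)

Answer: 17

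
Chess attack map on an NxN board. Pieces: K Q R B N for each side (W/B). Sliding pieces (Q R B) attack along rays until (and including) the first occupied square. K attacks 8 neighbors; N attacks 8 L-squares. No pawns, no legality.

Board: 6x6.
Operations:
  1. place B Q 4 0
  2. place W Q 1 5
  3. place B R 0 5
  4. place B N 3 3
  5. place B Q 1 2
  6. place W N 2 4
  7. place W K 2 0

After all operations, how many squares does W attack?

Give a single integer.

Answer: 18

Derivation:
Op 1: place BQ@(4,0)
Op 2: place WQ@(1,5)
Op 3: place BR@(0,5)
Op 4: place BN@(3,3)
Op 5: place BQ@(1,2)
Op 6: place WN@(2,4)
Op 7: place WK@(2,0)
Per-piece attacks for W:
  WQ@(1,5): attacks (1,4) (1,3) (1,2) (2,5) (3,5) (4,5) (5,5) (0,5) (2,4) (0,4) [ray(0,-1) blocked at (1,2); ray(-1,0) blocked at (0,5); ray(1,-1) blocked at (2,4)]
  WK@(2,0): attacks (2,1) (3,0) (1,0) (3,1) (1,1)
  WN@(2,4): attacks (4,5) (0,5) (3,2) (4,3) (1,2) (0,3)
Union (18 distinct): (0,3) (0,4) (0,5) (1,0) (1,1) (1,2) (1,3) (1,4) (2,1) (2,4) (2,5) (3,0) (3,1) (3,2) (3,5) (4,3) (4,5) (5,5)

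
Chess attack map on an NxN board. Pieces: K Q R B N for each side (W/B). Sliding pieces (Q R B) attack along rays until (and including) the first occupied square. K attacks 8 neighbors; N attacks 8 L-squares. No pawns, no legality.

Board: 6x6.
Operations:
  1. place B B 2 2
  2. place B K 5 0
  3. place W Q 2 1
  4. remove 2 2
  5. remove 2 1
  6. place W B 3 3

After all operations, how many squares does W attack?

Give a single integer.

Op 1: place BB@(2,2)
Op 2: place BK@(5,0)
Op 3: place WQ@(2,1)
Op 4: remove (2,2)
Op 5: remove (2,1)
Op 6: place WB@(3,3)
Per-piece attacks for W:
  WB@(3,3): attacks (4,4) (5,5) (4,2) (5,1) (2,4) (1,5) (2,2) (1,1) (0,0)
Union (9 distinct): (0,0) (1,1) (1,5) (2,2) (2,4) (4,2) (4,4) (5,1) (5,5)

Answer: 9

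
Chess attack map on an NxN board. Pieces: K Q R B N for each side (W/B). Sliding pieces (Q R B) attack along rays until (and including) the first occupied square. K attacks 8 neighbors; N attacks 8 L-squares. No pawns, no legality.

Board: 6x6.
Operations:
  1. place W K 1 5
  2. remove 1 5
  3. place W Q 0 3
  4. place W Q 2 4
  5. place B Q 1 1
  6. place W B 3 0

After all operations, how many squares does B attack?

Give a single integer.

Op 1: place WK@(1,5)
Op 2: remove (1,5)
Op 3: place WQ@(0,3)
Op 4: place WQ@(2,4)
Op 5: place BQ@(1,1)
Op 6: place WB@(3,0)
Per-piece attacks for B:
  BQ@(1,1): attacks (1,2) (1,3) (1,4) (1,5) (1,0) (2,1) (3,1) (4,1) (5,1) (0,1) (2,2) (3,3) (4,4) (5,5) (2,0) (0,2) (0,0)
Union (17 distinct): (0,0) (0,1) (0,2) (1,0) (1,2) (1,3) (1,4) (1,5) (2,0) (2,1) (2,2) (3,1) (3,3) (4,1) (4,4) (5,1) (5,5)

Answer: 17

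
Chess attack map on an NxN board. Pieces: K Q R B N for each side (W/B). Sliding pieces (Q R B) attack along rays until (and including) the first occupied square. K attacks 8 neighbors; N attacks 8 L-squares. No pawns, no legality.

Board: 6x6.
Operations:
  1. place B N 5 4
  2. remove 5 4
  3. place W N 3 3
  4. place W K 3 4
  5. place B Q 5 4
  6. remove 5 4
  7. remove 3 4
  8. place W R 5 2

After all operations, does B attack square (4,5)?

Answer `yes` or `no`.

Answer: no

Derivation:
Op 1: place BN@(5,4)
Op 2: remove (5,4)
Op 3: place WN@(3,3)
Op 4: place WK@(3,4)
Op 5: place BQ@(5,4)
Op 6: remove (5,4)
Op 7: remove (3,4)
Op 8: place WR@(5,2)
Per-piece attacks for B:
B attacks (4,5): no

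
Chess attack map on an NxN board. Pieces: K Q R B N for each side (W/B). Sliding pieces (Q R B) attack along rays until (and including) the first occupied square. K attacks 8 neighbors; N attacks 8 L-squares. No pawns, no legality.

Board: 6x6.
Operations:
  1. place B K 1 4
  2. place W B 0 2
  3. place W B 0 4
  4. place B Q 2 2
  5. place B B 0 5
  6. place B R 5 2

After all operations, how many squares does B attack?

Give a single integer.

Op 1: place BK@(1,4)
Op 2: place WB@(0,2)
Op 3: place WB@(0,4)
Op 4: place BQ@(2,2)
Op 5: place BB@(0,5)
Op 6: place BR@(5,2)
Per-piece attacks for B:
  BB@(0,5): attacks (1,4) [ray(1,-1) blocked at (1,4)]
  BK@(1,4): attacks (1,5) (1,3) (2,4) (0,4) (2,5) (2,3) (0,5) (0,3)
  BQ@(2,2): attacks (2,3) (2,4) (2,5) (2,1) (2,0) (3,2) (4,2) (5,2) (1,2) (0,2) (3,3) (4,4) (5,5) (3,1) (4,0) (1,3) (0,4) (1,1) (0,0) [ray(1,0) blocked at (5,2); ray(-1,0) blocked at (0,2); ray(-1,1) blocked at (0,4)]
  BR@(5,2): attacks (5,3) (5,4) (5,5) (5,1) (5,0) (4,2) (3,2) (2,2) [ray(-1,0) blocked at (2,2)]
Union (28 distinct): (0,0) (0,2) (0,3) (0,4) (0,5) (1,1) (1,2) (1,3) (1,4) (1,5) (2,0) (2,1) (2,2) (2,3) (2,4) (2,5) (3,1) (3,2) (3,3) (4,0) (4,2) (4,4) (5,0) (5,1) (5,2) (5,3) (5,4) (5,5)

Answer: 28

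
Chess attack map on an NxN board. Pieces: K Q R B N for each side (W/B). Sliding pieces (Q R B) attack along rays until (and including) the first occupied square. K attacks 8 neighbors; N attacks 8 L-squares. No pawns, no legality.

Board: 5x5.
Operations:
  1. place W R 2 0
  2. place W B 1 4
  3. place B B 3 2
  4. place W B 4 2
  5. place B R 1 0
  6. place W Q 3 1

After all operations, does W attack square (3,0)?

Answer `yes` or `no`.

Op 1: place WR@(2,0)
Op 2: place WB@(1,4)
Op 3: place BB@(3,2)
Op 4: place WB@(4,2)
Op 5: place BR@(1,0)
Op 6: place WQ@(3,1)
Per-piece attacks for W:
  WB@(1,4): attacks (2,3) (3,2) (0,3) [ray(1,-1) blocked at (3,2)]
  WR@(2,0): attacks (2,1) (2,2) (2,3) (2,4) (3,0) (4,0) (1,0) [ray(-1,0) blocked at (1,0)]
  WQ@(3,1): attacks (3,2) (3,0) (4,1) (2,1) (1,1) (0,1) (4,2) (4,0) (2,2) (1,3) (0,4) (2,0) [ray(0,1) blocked at (3,2); ray(1,1) blocked at (4,2); ray(-1,-1) blocked at (2,0)]
  WB@(4,2): attacks (3,3) (2,4) (3,1) [ray(-1,-1) blocked at (3,1)]
W attacks (3,0): yes

Answer: yes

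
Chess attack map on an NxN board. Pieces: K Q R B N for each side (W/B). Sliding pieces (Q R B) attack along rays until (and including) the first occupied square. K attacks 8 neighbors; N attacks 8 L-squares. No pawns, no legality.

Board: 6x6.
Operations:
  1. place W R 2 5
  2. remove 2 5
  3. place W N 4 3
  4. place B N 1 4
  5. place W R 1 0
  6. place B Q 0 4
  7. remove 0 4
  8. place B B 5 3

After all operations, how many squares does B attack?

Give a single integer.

Op 1: place WR@(2,5)
Op 2: remove (2,5)
Op 3: place WN@(4,3)
Op 4: place BN@(1,4)
Op 5: place WR@(1,0)
Op 6: place BQ@(0,4)
Op 7: remove (0,4)
Op 8: place BB@(5,3)
Per-piece attacks for B:
  BN@(1,4): attacks (3,5) (2,2) (3,3) (0,2)
  BB@(5,3): attacks (4,4) (3,5) (4,2) (3,1) (2,0)
Union (8 distinct): (0,2) (2,0) (2,2) (3,1) (3,3) (3,5) (4,2) (4,4)

Answer: 8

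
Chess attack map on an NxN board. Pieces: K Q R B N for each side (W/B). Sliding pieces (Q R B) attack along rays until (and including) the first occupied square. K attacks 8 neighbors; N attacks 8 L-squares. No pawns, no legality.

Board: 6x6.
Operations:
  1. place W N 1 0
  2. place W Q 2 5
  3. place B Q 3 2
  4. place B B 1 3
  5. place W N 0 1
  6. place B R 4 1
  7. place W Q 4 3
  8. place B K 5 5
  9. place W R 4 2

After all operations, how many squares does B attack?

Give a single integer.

Op 1: place WN@(1,0)
Op 2: place WQ@(2,5)
Op 3: place BQ@(3,2)
Op 4: place BB@(1,3)
Op 5: place WN@(0,1)
Op 6: place BR@(4,1)
Op 7: place WQ@(4,3)
Op 8: place BK@(5,5)
Op 9: place WR@(4,2)
Per-piece attacks for B:
  BB@(1,3): attacks (2,4) (3,5) (2,2) (3,1) (4,0) (0,4) (0,2)
  BQ@(3,2): attacks (3,3) (3,4) (3,5) (3,1) (3,0) (4,2) (2,2) (1,2) (0,2) (4,3) (4,1) (2,3) (1,4) (0,5) (2,1) (1,0) [ray(1,0) blocked at (4,2); ray(1,1) blocked at (4,3); ray(1,-1) blocked at (4,1); ray(-1,-1) blocked at (1,0)]
  BR@(4,1): attacks (4,2) (4,0) (5,1) (3,1) (2,1) (1,1) (0,1) [ray(0,1) blocked at (4,2); ray(-1,0) blocked at (0,1)]
  BK@(5,5): attacks (5,4) (4,5) (4,4)
Union (25 distinct): (0,1) (0,2) (0,4) (0,5) (1,0) (1,1) (1,2) (1,4) (2,1) (2,2) (2,3) (2,4) (3,0) (3,1) (3,3) (3,4) (3,5) (4,0) (4,1) (4,2) (4,3) (4,4) (4,5) (5,1) (5,4)

Answer: 25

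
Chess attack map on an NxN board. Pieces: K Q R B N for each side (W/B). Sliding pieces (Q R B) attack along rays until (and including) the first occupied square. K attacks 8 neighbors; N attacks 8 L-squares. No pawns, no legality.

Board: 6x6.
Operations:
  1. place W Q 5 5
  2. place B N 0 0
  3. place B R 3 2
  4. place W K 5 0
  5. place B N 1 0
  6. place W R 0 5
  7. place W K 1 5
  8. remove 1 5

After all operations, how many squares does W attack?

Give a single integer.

Op 1: place WQ@(5,5)
Op 2: place BN@(0,0)
Op 3: place BR@(3,2)
Op 4: place WK@(5,0)
Op 5: place BN@(1,0)
Op 6: place WR@(0,5)
Op 7: place WK@(1,5)
Op 8: remove (1,5)
Per-piece attacks for W:
  WR@(0,5): attacks (0,4) (0,3) (0,2) (0,1) (0,0) (1,5) (2,5) (3,5) (4,5) (5,5) [ray(0,-1) blocked at (0,0); ray(1,0) blocked at (5,5)]
  WK@(5,0): attacks (5,1) (4,0) (4,1)
  WQ@(5,5): attacks (5,4) (5,3) (5,2) (5,1) (5,0) (4,5) (3,5) (2,5) (1,5) (0,5) (4,4) (3,3) (2,2) (1,1) (0,0) [ray(0,-1) blocked at (5,0); ray(-1,0) blocked at (0,5); ray(-1,-1) blocked at (0,0)]
Union (22 distinct): (0,0) (0,1) (0,2) (0,3) (0,4) (0,5) (1,1) (1,5) (2,2) (2,5) (3,3) (3,5) (4,0) (4,1) (4,4) (4,5) (5,0) (5,1) (5,2) (5,3) (5,4) (5,5)

Answer: 22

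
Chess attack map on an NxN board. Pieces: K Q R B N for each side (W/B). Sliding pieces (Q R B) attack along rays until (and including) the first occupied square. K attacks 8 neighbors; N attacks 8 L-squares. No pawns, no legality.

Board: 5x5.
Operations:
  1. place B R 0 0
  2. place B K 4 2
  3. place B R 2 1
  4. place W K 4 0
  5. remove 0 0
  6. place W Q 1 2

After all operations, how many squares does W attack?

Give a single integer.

Answer: 16

Derivation:
Op 1: place BR@(0,0)
Op 2: place BK@(4,2)
Op 3: place BR@(2,1)
Op 4: place WK@(4,0)
Op 5: remove (0,0)
Op 6: place WQ@(1,2)
Per-piece attacks for W:
  WQ@(1,2): attacks (1,3) (1,4) (1,1) (1,0) (2,2) (3,2) (4,2) (0,2) (2,3) (3,4) (2,1) (0,3) (0,1) [ray(1,0) blocked at (4,2); ray(1,-1) blocked at (2,1)]
  WK@(4,0): attacks (4,1) (3,0) (3,1)
Union (16 distinct): (0,1) (0,2) (0,3) (1,0) (1,1) (1,3) (1,4) (2,1) (2,2) (2,3) (3,0) (3,1) (3,2) (3,4) (4,1) (4,2)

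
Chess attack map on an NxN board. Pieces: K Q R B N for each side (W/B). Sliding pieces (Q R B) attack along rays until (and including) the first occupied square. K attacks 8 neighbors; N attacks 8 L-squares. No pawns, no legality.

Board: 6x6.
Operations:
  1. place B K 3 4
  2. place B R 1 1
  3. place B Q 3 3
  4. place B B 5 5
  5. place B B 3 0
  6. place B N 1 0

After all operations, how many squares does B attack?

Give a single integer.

Op 1: place BK@(3,4)
Op 2: place BR@(1,1)
Op 3: place BQ@(3,3)
Op 4: place BB@(5,5)
Op 5: place BB@(3,0)
Op 6: place BN@(1,0)
Per-piece attacks for B:
  BN@(1,0): attacks (2,2) (3,1) (0,2)
  BR@(1,1): attacks (1,2) (1,3) (1,4) (1,5) (1,0) (2,1) (3,1) (4,1) (5,1) (0,1) [ray(0,-1) blocked at (1,0)]
  BB@(3,0): attacks (4,1) (5,2) (2,1) (1,2) (0,3)
  BQ@(3,3): attacks (3,4) (3,2) (3,1) (3,0) (4,3) (5,3) (2,3) (1,3) (0,3) (4,4) (5,5) (4,2) (5,1) (2,4) (1,5) (2,2) (1,1) [ray(0,1) blocked at (3,4); ray(0,-1) blocked at (3,0); ray(1,1) blocked at (5,5); ray(-1,-1) blocked at (1,1)]
  BK@(3,4): attacks (3,5) (3,3) (4,4) (2,4) (4,5) (4,3) (2,5) (2,3)
  BB@(5,5): attacks (4,4) (3,3) [ray(-1,-1) blocked at (3,3)]
Union (29 distinct): (0,1) (0,2) (0,3) (1,0) (1,1) (1,2) (1,3) (1,4) (1,5) (2,1) (2,2) (2,3) (2,4) (2,5) (3,0) (3,1) (3,2) (3,3) (3,4) (3,5) (4,1) (4,2) (4,3) (4,4) (4,5) (5,1) (5,2) (5,3) (5,5)

Answer: 29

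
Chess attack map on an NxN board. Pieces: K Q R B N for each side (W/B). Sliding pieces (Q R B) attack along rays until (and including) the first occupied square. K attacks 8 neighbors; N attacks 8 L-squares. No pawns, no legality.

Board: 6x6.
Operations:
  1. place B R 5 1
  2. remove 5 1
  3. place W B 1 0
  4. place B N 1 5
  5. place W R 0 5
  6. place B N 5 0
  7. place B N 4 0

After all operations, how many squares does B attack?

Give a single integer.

Op 1: place BR@(5,1)
Op 2: remove (5,1)
Op 3: place WB@(1,0)
Op 4: place BN@(1,5)
Op 5: place WR@(0,5)
Op 6: place BN@(5,0)
Op 7: place BN@(4,0)
Per-piece attacks for B:
  BN@(1,5): attacks (2,3) (3,4) (0,3)
  BN@(4,0): attacks (5,2) (3,2) (2,1)
  BN@(5,0): attacks (4,2) (3,1)
Union (8 distinct): (0,3) (2,1) (2,3) (3,1) (3,2) (3,4) (4,2) (5,2)

Answer: 8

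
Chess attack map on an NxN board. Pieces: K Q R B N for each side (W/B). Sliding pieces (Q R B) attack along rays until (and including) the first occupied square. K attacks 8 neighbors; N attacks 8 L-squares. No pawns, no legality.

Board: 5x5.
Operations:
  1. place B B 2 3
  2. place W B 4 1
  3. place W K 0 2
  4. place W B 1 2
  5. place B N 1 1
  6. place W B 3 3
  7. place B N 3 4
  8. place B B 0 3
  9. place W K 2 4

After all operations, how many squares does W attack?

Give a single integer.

Answer: 16

Derivation:
Op 1: place BB@(2,3)
Op 2: place WB@(4,1)
Op 3: place WK@(0,2)
Op 4: place WB@(1,2)
Op 5: place BN@(1,1)
Op 6: place WB@(3,3)
Op 7: place BN@(3,4)
Op 8: place BB@(0,3)
Op 9: place WK@(2,4)
Per-piece attacks for W:
  WK@(0,2): attacks (0,3) (0,1) (1,2) (1,3) (1,1)
  WB@(1,2): attacks (2,3) (2,1) (3,0) (0,3) (0,1) [ray(1,1) blocked at (2,3); ray(-1,1) blocked at (0,3)]
  WK@(2,4): attacks (2,3) (3,4) (1,4) (3,3) (1,3)
  WB@(3,3): attacks (4,4) (4,2) (2,4) (2,2) (1,1) [ray(-1,1) blocked at (2,4); ray(-1,-1) blocked at (1,1)]
  WB@(4,1): attacks (3,2) (2,3) (3,0) [ray(-1,1) blocked at (2,3)]
Union (16 distinct): (0,1) (0,3) (1,1) (1,2) (1,3) (1,4) (2,1) (2,2) (2,3) (2,4) (3,0) (3,2) (3,3) (3,4) (4,2) (4,4)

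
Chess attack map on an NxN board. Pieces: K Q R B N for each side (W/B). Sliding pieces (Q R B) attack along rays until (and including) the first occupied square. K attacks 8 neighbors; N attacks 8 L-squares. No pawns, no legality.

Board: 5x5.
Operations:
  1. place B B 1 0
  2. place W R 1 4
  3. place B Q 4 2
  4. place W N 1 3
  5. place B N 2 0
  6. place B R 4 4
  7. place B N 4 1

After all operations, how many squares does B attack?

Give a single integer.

Op 1: place BB@(1,0)
Op 2: place WR@(1,4)
Op 3: place BQ@(4,2)
Op 4: place WN@(1,3)
Op 5: place BN@(2,0)
Op 6: place BR@(4,4)
Op 7: place BN@(4,1)
Per-piece attacks for B:
  BB@(1,0): attacks (2,1) (3,2) (4,3) (0,1)
  BN@(2,0): attacks (3,2) (4,1) (1,2) (0,1)
  BN@(4,1): attacks (3,3) (2,2) (2,0)
  BQ@(4,2): attacks (4,3) (4,4) (4,1) (3,2) (2,2) (1,2) (0,2) (3,3) (2,4) (3,1) (2,0) [ray(0,1) blocked at (4,4); ray(0,-1) blocked at (4,1); ray(-1,-1) blocked at (2,0)]
  BR@(4,4): attacks (4,3) (4,2) (3,4) (2,4) (1,4) [ray(0,-1) blocked at (4,2); ray(-1,0) blocked at (1,4)]
Union (16 distinct): (0,1) (0,2) (1,2) (1,4) (2,0) (2,1) (2,2) (2,4) (3,1) (3,2) (3,3) (3,4) (4,1) (4,2) (4,3) (4,4)

Answer: 16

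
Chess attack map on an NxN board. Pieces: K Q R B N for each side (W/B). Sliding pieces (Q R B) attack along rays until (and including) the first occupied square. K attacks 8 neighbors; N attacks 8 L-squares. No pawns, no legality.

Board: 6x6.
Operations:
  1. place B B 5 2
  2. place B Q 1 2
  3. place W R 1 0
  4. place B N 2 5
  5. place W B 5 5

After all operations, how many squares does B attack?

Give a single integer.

Answer: 23

Derivation:
Op 1: place BB@(5,2)
Op 2: place BQ@(1,2)
Op 3: place WR@(1,0)
Op 4: place BN@(2,5)
Op 5: place WB@(5,5)
Per-piece attacks for B:
  BQ@(1,2): attacks (1,3) (1,4) (1,5) (1,1) (1,0) (2,2) (3,2) (4,2) (5,2) (0,2) (2,3) (3,4) (4,5) (2,1) (3,0) (0,3) (0,1) [ray(0,-1) blocked at (1,0); ray(1,0) blocked at (5,2)]
  BN@(2,5): attacks (3,3) (4,4) (1,3) (0,4)
  BB@(5,2): attacks (4,3) (3,4) (2,5) (4,1) (3,0) [ray(-1,1) blocked at (2,5)]
Union (23 distinct): (0,1) (0,2) (0,3) (0,4) (1,0) (1,1) (1,3) (1,4) (1,5) (2,1) (2,2) (2,3) (2,5) (3,0) (3,2) (3,3) (3,4) (4,1) (4,2) (4,3) (4,4) (4,5) (5,2)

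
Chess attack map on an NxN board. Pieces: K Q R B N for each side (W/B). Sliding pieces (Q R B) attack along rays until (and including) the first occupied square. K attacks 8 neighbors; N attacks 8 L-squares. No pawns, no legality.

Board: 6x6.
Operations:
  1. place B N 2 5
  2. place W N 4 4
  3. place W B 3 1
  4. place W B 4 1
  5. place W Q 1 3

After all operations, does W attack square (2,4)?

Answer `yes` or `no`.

Answer: yes

Derivation:
Op 1: place BN@(2,5)
Op 2: place WN@(4,4)
Op 3: place WB@(3,1)
Op 4: place WB@(4,1)
Op 5: place WQ@(1,3)
Per-piece attacks for W:
  WQ@(1,3): attacks (1,4) (1,5) (1,2) (1,1) (1,0) (2,3) (3,3) (4,3) (5,3) (0,3) (2,4) (3,5) (2,2) (3,1) (0,4) (0,2) [ray(1,-1) blocked at (3,1)]
  WB@(3,1): attacks (4,2) (5,3) (4,0) (2,2) (1,3) (2,0) [ray(-1,1) blocked at (1,3)]
  WB@(4,1): attacks (5,2) (5,0) (3,2) (2,3) (1,4) (0,5) (3,0)
  WN@(4,4): attacks (2,5) (5,2) (3,2) (2,3)
W attacks (2,4): yes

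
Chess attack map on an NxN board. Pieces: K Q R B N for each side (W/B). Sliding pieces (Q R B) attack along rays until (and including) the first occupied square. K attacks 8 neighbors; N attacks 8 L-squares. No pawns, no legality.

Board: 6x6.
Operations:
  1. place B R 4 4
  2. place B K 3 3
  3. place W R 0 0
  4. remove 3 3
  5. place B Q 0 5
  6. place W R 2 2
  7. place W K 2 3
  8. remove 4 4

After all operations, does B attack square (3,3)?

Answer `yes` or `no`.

Answer: no

Derivation:
Op 1: place BR@(4,4)
Op 2: place BK@(3,3)
Op 3: place WR@(0,0)
Op 4: remove (3,3)
Op 5: place BQ@(0,5)
Op 6: place WR@(2,2)
Op 7: place WK@(2,3)
Op 8: remove (4,4)
Per-piece attacks for B:
  BQ@(0,5): attacks (0,4) (0,3) (0,2) (0,1) (0,0) (1,5) (2,5) (3,5) (4,5) (5,5) (1,4) (2,3) [ray(0,-1) blocked at (0,0); ray(1,-1) blocked at (2,3)]
B attacks (3,3): no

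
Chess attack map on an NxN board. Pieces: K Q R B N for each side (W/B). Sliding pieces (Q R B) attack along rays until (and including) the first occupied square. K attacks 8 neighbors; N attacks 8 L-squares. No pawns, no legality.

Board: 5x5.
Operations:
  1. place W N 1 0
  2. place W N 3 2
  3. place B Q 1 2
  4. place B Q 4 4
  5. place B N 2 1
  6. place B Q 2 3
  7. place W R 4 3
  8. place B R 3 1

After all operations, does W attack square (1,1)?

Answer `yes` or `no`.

Op 1: place WN@(1,0)
Op 2: place WN@(3,2)
Op 3: place BQ@(1,2)
Op 4: place BQ@(4,4)
Op 5: place BN@(2,1)
Op 6: place BQ@(2,3)
Op 7: place WR@(4,3)
Op 8: place BR@(3,1)
Per-piece attacks for W:
  WN@(1,0): attacks (2,2) (3,1) (0,2)
  WN@(3,2): attacks (4,4) (2,4) (1,3) (4,0) (2,0) (1,1)
  WR@(4,3): attacks (4,4) (4,2) (4,1) (4,0) (3,3) (2,3) [ray(0,1) blocked at (4,4); ray(-1,0) blocked at (2,3)]
W attacks (1,1): yes

Answer: yes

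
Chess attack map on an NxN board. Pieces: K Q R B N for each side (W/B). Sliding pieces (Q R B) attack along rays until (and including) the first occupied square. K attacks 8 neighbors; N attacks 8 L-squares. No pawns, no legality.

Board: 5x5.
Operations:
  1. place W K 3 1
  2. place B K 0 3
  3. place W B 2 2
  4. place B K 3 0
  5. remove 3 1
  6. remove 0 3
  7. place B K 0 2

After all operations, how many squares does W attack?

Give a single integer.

Answer: 8

Derivation:
Op 1: place WK@(3,1)
Op 2: place BK@(0,3)
Op 3: place WB@(2,2)
Op 4: place BK@(3,0)
Op 5: remove (3,1)
Op 6: remove (0,3)
Op 7: place BK@(0,2)
Per-piece attacks for W:
  WB@(2,2): attacks (3,3) (4,4) (3,1) (4,0) (1,3) (0,4) (1,1) (0,0)
Union (8 distinct): (0,0) (0,4) (1,1) (1,3) (3,1) (3,3) (4,0) (4,4)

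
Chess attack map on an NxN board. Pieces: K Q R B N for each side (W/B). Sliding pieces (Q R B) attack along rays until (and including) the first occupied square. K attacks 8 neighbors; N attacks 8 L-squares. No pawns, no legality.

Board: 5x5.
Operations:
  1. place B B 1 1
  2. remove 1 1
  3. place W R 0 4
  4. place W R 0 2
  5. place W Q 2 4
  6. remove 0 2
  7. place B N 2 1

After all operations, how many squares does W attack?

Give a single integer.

Op 1: place BB@(1,1)
Op 2: remove (1,1)
Op 3: place WR@(0,4)
Op 4: place WR@(0,2)
Op 5: place WQ@(2,4)
Op 6: remove (0,2)
Op 7: place BN@(2,1)
Per-piece attacks for W:
  WR@(0,4): attacks (0,3) (0,2) (0,1) (0,0) (1,4) (2,4) [ray(1,0) blocked at (2,4)]
  WQ@(2,4): attacks (2,3) (2,2) (2,1) (3,4) (4,4) (1,4) (0,4) (3,3) (4,2) (1,3) (0,2) [ray(0,-1) blocked at (2,1); ray(-1,0) blocked at (0,4)]
Union (15 distinct): (0,0) (0,1) (0,2) (0,3) (0,4) (1,3) (1,4) (2,1) (2,2) (2,3) (2,4) (3,3) (3,4) (4,2) (4,4)

Answer: 15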